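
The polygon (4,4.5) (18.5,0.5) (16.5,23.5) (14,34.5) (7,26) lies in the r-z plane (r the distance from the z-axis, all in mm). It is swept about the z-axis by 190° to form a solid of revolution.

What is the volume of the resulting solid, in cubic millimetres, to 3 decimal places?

Volume = 12270.770 mm³

Profile (r,z), 5 vertices: (4,4.5) (18.5,0.5) (16.5,23.5) (14,34.5) (7,26)
edge 0: (4,4.5)→(18.5,0.5)  cross = 4·0.5 − 18.5·4.5 = -81.2500; (r_i+r_j)·cross = 22.5·-81.2500 = -1828.1250
edge 1: (18.5,0.5)→(16.5,23.5)  cross = 18.5·23.5 − 16.5·0.5 = 426.5000; (r_i+r_j)·cross = 35·426.5000 = 14927.5000
edge 2: (16.5,23.5)→(14,34.5)  cross = 16.5·34.5 − 14·23.5 = 240.2500; (r_i+r_j)·cross = 30.5·240.2500 = 7327.6250
edge 3: (14,34.5)→(7,26)  cross = 14·26 − 7·34.5 = 122.5000; (r_i+r_j)·cross = 21·122.5000 = 2572.5000
edge 4: (7,26)→(4,4.5)  cross = 7·4.5 − 4·26 = -72.5000; (r_i+r_j)·cross = 11·-72.5000 = -797.5000
Σcross = 635.5000 → A = |Σcross|/2 = 317.7500 mm²
Σ(r_i+r_j)·cross = 22202.0000 → first moment M = |Σ|/6 = 3700.3333
R_c = M/A = 3700.3333/317.7500 = 11.6454 mm
θ = 190° = 3.316126 rad
V = θ·R_c·A = 3.316126·11.6454·317.7500 = 12270.770 mm³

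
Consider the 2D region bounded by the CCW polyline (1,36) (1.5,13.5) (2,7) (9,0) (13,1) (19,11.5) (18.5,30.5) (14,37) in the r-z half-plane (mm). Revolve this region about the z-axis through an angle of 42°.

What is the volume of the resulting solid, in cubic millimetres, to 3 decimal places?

Profile (r,z), 8 vertices: (1,36) (1.5,13.5) (2,7) (9,0) (13,1) (19,11.5) (18.5,30.5) (14,37)
edge 0: (1,36)→(1.5,13.5)  cross = 1·13.5 − 1.5·36 = -40.5000; (r_i+r_j)·cross = 2.5·-40.5000 = -101.2500
edge 1: (1.5,13.5)→(2,7)  cross = 1.5·7 − 2·13.5 = -16.5000; (r_i+r_j)·cross = 3.5·-16.5000 = -57.7500
edge 2: (2,7)→(9,0)  cross = 2·0 − 9·7 = -63.0000; (r_i+r_j)·cross = 11·-63.0000 = -693.0000
edge 3: (9,0)→(13,1)  cross = 9·1 − 13·0 = 9.0000; (r_i+r_j)·cross = 22·9.0000 = 198.0000
edge 4: (13,1)→(19,11.5)  cross = 13·11.5 − 19·1 = 130.5000; (r_i+r_j)·cross = 32·130.5000 = 4176.0000
edge 5: (19,11.5)→(18.5,30.5)  cross = 19·30.5 − 18.5·11.5 = 366.7500; (r_i+r_j)·cross = 37.5·366.7500 = 13753.1250
edge 6: (18.5,30.5)→(14,37)  cross = 18.5·37 − 14·30.5 = 257.5000; (r_i+r_j)·cross = 32.5·257.5000 = 8368.7500
edge 7: (14,37)→(1,36)  cross = 14·36 − 1·37 = 467.0000; (r_i+r_j)·cross = 15·467.0000 = 7005.0000
Σcross = 1110.7500 → A = |Σcross|/2 = 555.3750 mm²
Σ(r_i+r_j)·cross = 32648.8750 → first moment M = |Σ|/6 = 5441.4792
R_c = M/A = 5441.4792/555.3750 = 9.7978 mm
θ = 42° = 0.733038 rad
V = θ·R_c·A = 0.733038·9.7978·555.3750 = 3988.813 mm³

Volume = 3988.813 mm³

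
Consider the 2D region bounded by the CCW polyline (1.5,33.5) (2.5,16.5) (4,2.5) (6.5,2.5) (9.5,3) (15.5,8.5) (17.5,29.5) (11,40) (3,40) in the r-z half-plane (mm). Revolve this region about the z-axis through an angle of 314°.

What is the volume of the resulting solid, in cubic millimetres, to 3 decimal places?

Volume = 23421.805 mm³

Profile (r,z), 9 vertices: (1.5,33.5) (2.5,16.5) (4,2.5) (6.5,2.5) (9.5,3) (15.5,8.5) (17.5,29.5) (11,40) (3,40)
edge 0: (1.5,33.5)→(2.5,16.5)  cross = 1.5·16.5 − 2.5·33.5 = -59.0000; (r_i+r_j)·cross = 4·-59.0000 = -236.0000
edge 1: (2.5,16.5)→(4,2.5)  cross = 2.5·2.5 − 4·16.5 = -59.7500; (r_i+r_j)·cross = 6.5·-59.7500 = -388.3750
edge 2: (4,2.5)→(6.5,2.5)  cross = 4·2.5 − 6.5·2.5 = -6.2500; (r_i+r_j)·cross = 10.5·-6.2500 = -65.6250
edge 3: (6.5,2.5)→(9.5,3)  cross = 6.5·3 − 9.5·2.5 = -4.2500; (r_i+r_j)·cross = 16·-4.2500 = -68.0000
edge 4: (9.5,3)→(15.5,8.5)  cross = 9.5·8.5 − 15.5·3 = 34.2500; (r_i+r_j)·cross = 25·34.2500 = 856.2500
edge 5: (15.5,8.5)→(17.5,29.5)  cross = 15.5·29.5 − 17.5·8.5 = 308.5000; (r_i+r_j)·cross = 33·308.5000 = 10180.5000
edge 6: (17.5,29.5)→(11,40)  cross = 17.5·40 − 11·29.5 = 375.5000; (r_i+r_j)·cross = 28.5·375.5000 = 10701.7500
edge 7: (11,40)→(3,40)  cross = 11·40 − 3·40 = 320.0000; (r_i+r_j)·cross = 14·320.0000 = 4480.0000
edge 8: (3,40)→(1.5,33.5)  cross = 3·33.5 − 1.5·40 = 40.5000; (r_i+r_j)·cross = 4.5·40.5000 = 182.2500
Σcross = 949.5000 → A = |Σcross|/2 = 474.7500 mm²
Σ(r_i+r_j)·cross = 25642.7500 → first moment M = |Σ|/6 = 4273.7917
R_c = M/A = 4273.7917/474.7500 = 9.0022 mm
θ = 314° = 5.480334 rad
V = θ·R_c·A = 5.480334·9.0022·474.7500 = 23421.805 mm³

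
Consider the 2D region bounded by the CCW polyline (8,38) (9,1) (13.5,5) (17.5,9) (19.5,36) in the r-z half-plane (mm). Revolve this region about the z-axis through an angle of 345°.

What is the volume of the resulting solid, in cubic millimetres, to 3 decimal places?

Volume = 25449.137 mm³

Profile (r,z), 5 vertices: (8,38) (9,1) (13.5,5) (17.5,9) (19.5,36)
edge 0: (8,38)→(9,1)  cross = 8·1 − 9·38 = -334.0000; (r_i+r_j)·cross = 17·-334.0000 = -5678.0000
edge 1: (9,1)→(13.5,5)  cross = 9·5 − 13.5·1 = 31.5000; (r_i+r_j)·cross = 22.5·31.5000 = 708.7500
edge 2: (13.5,5)→(17.5,9)  cross = 13.5·9 − 17.5·5 = 34.0000; (r_i+r_j)·cross = 31·34.0000 = 1054.0000
edge 3: (17.5,9)→(19.5,36)  cross = 17.5·36 − 19.5·9 = 454.5000; (r_i+r_j)·cross = 37·454.5000 = 16816.5000
edge 4: (19.5,36)→(8,38)  cross = 19.5·38 − 8·36 = 453.0000; (r_i+r_j)·cross = 27.5·453.0000 = 12457.5000
Σcross = 639.0000 → A = |Σcross|/2 = 319.5000 mm²
Σ(r_i+r_j)·cross = 25358.7500 → first moment M = |Σ|/6 = 4226.4583
R_c = M/A = 4226.4583/319.5000 = 13.2284 mm
θ = 345° = 6.021386 rad
V = θ·R_c·A = 6.021386·13.2284·319.5000 = 25449.137 mm³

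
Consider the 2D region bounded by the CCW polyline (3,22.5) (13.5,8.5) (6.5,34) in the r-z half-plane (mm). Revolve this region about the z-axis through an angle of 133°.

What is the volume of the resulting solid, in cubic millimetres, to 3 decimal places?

Profile (r,z), 3 vertices: (3,22.5) (13.5,8.5) (6.5,34)
edge 0: (3,22.5)→(13.5,8.5)  cross = 3·8.5 − 13.5·22.5 = -278.2500; (r_i+r_j)·cross = 16.5·-278.2500 = -4591.1250
edge 1: (13.5,8.5)→(6.5,34)  cross = 13.5·34 − 6.5·8.5 = 403.7500; (r_i+r_j)·cross = 20·403.7500 = 8075.0000
edge 2: (6.5,34)→(3,22.5)  cross = 6.5·22.5 − 3·34 = 44.2500; (r_i+r_j)·cross = 9.5·44.2500 = 420.3750
Σcross = 169.7500 → A = |Σcross|/2 = 84.8750 mm²
Σ(r_i+r_j)·cross = 3904.2500 → first moment M = |Σ|/6 = 650.7083
R_c = M/A = 650.7083/84.8750 = 7.6667 mm
θ = 133° = 2.321288 rad
V = θ·R_c·A = 2.321288·7.6667·84.8750 = 1510.481 mm³

Volume = 1510.481 mm³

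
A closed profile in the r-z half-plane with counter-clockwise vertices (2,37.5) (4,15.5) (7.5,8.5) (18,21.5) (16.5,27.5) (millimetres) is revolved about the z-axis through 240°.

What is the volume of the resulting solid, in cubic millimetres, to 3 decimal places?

Profile (r,z), 5 vertices: (2,37.5) (4,15.5) (7.5,8.5) (18,21.5) (16.5,27.5)
edge 0: (2,37.5)→(4,15.5)  cross = 2·15.5 − 4·37.5 = -119.0000; (r_i+r_j)·cross = 6·-119.0000 = -714.0000
edge 1: (4,15.5)→(7.5,8.5)  cross = 4·8.5 − 7.5·15.5 = -82.2500; (r_i+r_j)·cross = 11.5·-82.2500 = -945.8750
edge 2: (7.5,8.5)→(18,21.5)  cross = 7.5·21.5 − 18·8.5 = 8.2500; (r_i+r_j)·cross = 25.5·8.2500 = 210.3750
edge 3: (18,21.5)→(16.5,27.5)  cross = 18·27.5 − 16.5·21.5 = 140.2500; (r_i+r_j)·cross = 34.5·140.2500 = 4838.6250
edge 4: (16.5,27.5)→(2,37.5)  cross = 16.5·37.5 − 2·27.5 = 563.7500; (r_i+r_j)·cross = 18.5·563.7500 = 10429.3750
Σcross = 511.0000 → A = |Σcross|/2 = 255.5000 mm²
Σ(r_i+r_j)·cross = 13818.5000 → first moment M = |Σ|/6 = 2303.0833
R_c = M/A = 2303.0833/255.5000 = 9.0140 mm
θ = 240° = 4.188790 rad
V = θ·R_c·A = 4.188790·9.0140·255.5000 = 9647.133 mm³

Volume = 9647.133 mm³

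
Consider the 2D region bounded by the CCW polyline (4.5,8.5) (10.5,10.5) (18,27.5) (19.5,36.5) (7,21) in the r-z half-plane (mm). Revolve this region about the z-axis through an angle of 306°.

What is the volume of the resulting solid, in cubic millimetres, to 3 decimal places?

Profile (r,z), 5 vertices: (4.5,8.5) (10.5,10.5) (18,27.5) (19.5,36.5) (7,21)
edge 0: (4.5,8.5)→(10.5,10.5)  cross = 4.5·10.5 − 10.5·8.5 = -42.0000; (r_i+r_j)·cross = 15·-42.0000 = -630.0000
edge 1: (10.5,10.5)→(18,27.5)  cross = 10.5·27.5 − 18·10.5 = 99.7500; (r_i+r_j)·cross = 28.5·99.7500 = 2842.8750
edge 2: (18,27.5)→(19.5,36.5)  cross = 18·36.5 − 19.5·27.5 = 120.7500; (r_i+r_j)·cross = 37.5·120.7500 = 4528.1250
edge 3: (19.5,36.5)→(7,21)  cross = 19.5·21 − 7·36.5 = 154.0000; (r_i+r_j)·cross = 26.5·154.0000 = 4081.0000
edge 4: (7,21)→(4.5,8.5)  cross = 7·8.5 − 4.5·21 = -35.0000; (r_i+r_j)·cross = 11.5·-35.0000 = -402.5000
Σcross = 297.5000 → A = |Σcross|/2 = 148.7500 mm²
Σ(r_i+r_j)·cross = 10419.5000 → first moment M = |Σ|/6 = 1736.5833
R_c = M/A = 1736.5833/148.7500 = 11.6745 mm
θ = 306° = 5.340708 rad
V = θ·R_c·A = 5.340708·11.6745·148.7500 = 9274.584 mm³

Volume = 9274.584 mm³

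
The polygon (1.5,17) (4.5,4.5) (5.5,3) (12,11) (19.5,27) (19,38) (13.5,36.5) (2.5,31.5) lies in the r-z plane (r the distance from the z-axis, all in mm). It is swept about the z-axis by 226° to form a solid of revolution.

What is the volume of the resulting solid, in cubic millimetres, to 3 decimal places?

Volume = 15328.274 mm³

Profile (r,z), 8 vertices: (1.5,17) (4.5,4.5) (5.5,3) (12,11) (19.5,27) (19,38) (13.5,36.5) (2.5,31.5)
edge 0: (1.5,17)→(4.5,4.5)  cross = 1.5·4.5 − 4.5·17 = -69.7500; (r_i+r_j)·cross = 6·-69.7500 = -418.5000
edge 1: (4.5,4.5)→(5.5,3)  cross = 4.5·3 − 5.5·4.5 = -11.2500; (r_i+r_j)·cross = 10·-11.2500 = -112.5000
edge 2: (5.5,3)→(12,11)  cross = 5.5·11 − 12·3 = 24.5000; (r_i+r_j)·cross = 17.5·24.5000 = 428.7500
edge 3: (12,11)→(19.5,27)  cross = 12·27 − 19.5·11 = 109.5000; (r_i+r_j)·cross = 31.5·109.5000 = 3449.2500
edge 4: (19.5,27)→(19,38)  cross = 19.5·38 − 19·27 = 228.0000; (r_i+r_j)·cross = 38.5·228.0000 = 8778.0000
edge 5: (19,38)→(13.5,36.5)  cross = 19·36.5 − 13.5·38 = 180.5000; (r_i+r_j)·cross = 32.5·180.5000 = 5866.2500
edge 6: (13.5,36.5)→(2.5,31.5)  cross = 13.5·31.5 − 2.5·36.5 = 334.0000; (r_i+r_j)·cross = 16·334.0000 = 5344.0000
edge 7: (2.5,31.5)→(1.5,17)  cross = 2.5·17 − 1.5·31.5 = -4.7500; (r_i+r_j)·cross = 4·-4.7500 = -19.0000
Σcross = 790.7500 → A = |Σcross|/2 = 395.3750 mm²
Σ(r_i+r_j)·cross = 23316.2500 → first moment M = |Σ|/6 = 3886.0417
R_c = M/A = 3886.0417/395.3750 = 9.8287 mm
θ = 226° = 3.944444 rad
V = θ·R_c·A = 3.944444·9.8287·395.3750 = 15328.274 mm³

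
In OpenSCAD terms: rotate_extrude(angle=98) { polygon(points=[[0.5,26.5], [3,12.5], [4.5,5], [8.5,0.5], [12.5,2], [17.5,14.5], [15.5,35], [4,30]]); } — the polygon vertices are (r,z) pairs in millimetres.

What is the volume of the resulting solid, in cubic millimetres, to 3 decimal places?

Volume = 6575.720 mm³

Profile (r,z), 8 vertices: (0.5,26.5) (3,12.5) (4.5,5) (8.5,0.5) (12.5,2) (17.5,14.5) (15.5,35) (4,30)
edge 0: (0.5,26.5)→(3,12.5)  cross = 0.5·12.5 − 3·26.5 = -73.2500; (r_i+r_j)·cross = 3.5·-73.2500 = -256.3750
edge 1: (3,12.5)→(4.5,5)  cross = 3·5 − 4.5·12.5 = -41.2500; (r_i+r_j)·cross = 7.5·-41.2500 = -309.3750
edge 2: (4.5,5)→(8.5,0.5)  cross = 4.5·0.5 − 8.5·5 = -40.2500; (r_i+r_j)·cross = 13·-40.2500 = -523.2500
edge 3: (8.5,0.5)→(12.5,2)  cross = 8.5·2 − 12.5·0.5 = 10.7500; (r_i+r_j)·cross = 21·10.7500 = 225.7500
edge 4: (12.5,2)→(17.5,14.5)  cross = 12.5·14.5 − 17.5·2 = 146.2500; (r_i+r_j)·cross = 30·146.2500 = 4387.5000
edge 5: (17.5,14.5)→(15.5,35)  cross = 17.5·35 − 15.5·14.5 = 387.7500; (r_i+r_j)·cross = 33·387.7500 = 12795.7500
edge 6: (15.5,35)→(4,30)  cross = 15.5·30 − 4·35 = 325.0000; (r_i+r_j)·cross = 19.5·325.0000 = 6337.5000
edge 7: (4,30)→(0.5,26.5)  cross = 4·26.5 − 0.5·30 = 91.0000; (r_i+r_j)·cross = 4.5·91.0000 = 409.5000
Σcross = 806.0000 → A = |Σcross|/2 = 403.0000 mm²
Σ(r_i+r_j)·cross = 23067.0000 → first moment M = |Σ|/6 = 3844.5000
R_c = M/A = 3844.5000/403.0000 = 9.5397 mm
θ = 98° = 1.710423 rad
V = θ·R_c·A = 1.710423·9.5397·403.0000 = 6575.720 mm³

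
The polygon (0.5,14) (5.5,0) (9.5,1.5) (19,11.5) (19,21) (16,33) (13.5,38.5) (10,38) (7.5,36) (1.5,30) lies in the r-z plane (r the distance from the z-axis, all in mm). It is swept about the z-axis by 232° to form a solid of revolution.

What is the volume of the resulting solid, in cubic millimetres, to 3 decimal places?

Volume = 20183.985 mm³

Profile (r,z), 10 vertices: (0.5,14) (5.5,0) (9.5,1.5) (19,11.5) (19,21) (16,33) (13.5,38.5) (10,38) (7.5,36) (1.5,30)
edge 0: (0.5,14)→(5.5,0)  cross = 0.5·0 − 5.5·14 = -77.0000; (r_i+r_j)·cross = 6·-77.0000 = -462.0000
edge 1: (5.5,0)→(9.5,1.5)  cross = 5.5·1.5 − 9.5·0 = 8.2500; (r_i+r_j)·cross = 15·8.2500 = 123.7500
edge 2: (9.5,1.5)→(19,11.5)  cross = 9.5·11.5 − 19·1.5 = 80.7500; (r_i+r_j)·cross = 28.5·80.7500 = 2301.3750
edge 3: (19,11.5)→(19,21)  cross = 19·21 − 19·11.5 = 180.5000; (r_i+r_j)·cross = 38·180.5000 = 6859.0000
edge 4: (19,21)→(16,33)  cross = 19·33 − 16·21 = 291.0000; (r_i+r_j)·cross = 35·291.0000 = 10185.0000
edge 5: (16,33)→(13.5,38.5)  cross = 16·38.5 − 13.5·33 = 170.5000; (r_i+r_j)·cross = 29.5·170.5000 = 5029.7500
edge 6: (13.5,38.5)→(10,38)  cross = 13.5·38 − 10·38.5 = 128.0000; (r_i+r_j)·cross = 23.5·128.0000 = 3008.0000
edge 7: (10,38)→(7.5,36)  cross = 10·36 − 7.5·38 = 75.0000; (r_i+r_j)·cross = 17.5·75.0000 = 1312.5000
edge 8: (7.5,36)→(1.5,30)  cross = 7.5·30 − 1.5·36 = 171.0000; (r_i+r_j)·cross = 9·171.0000 = 1539.0000
edge 9: (1.5,30)→(0.5,14)  cross = 1.5·14 − 0.5·30 = 6.0000; (r_i+r_j)·cross = 2·6.0000 = 12.0000
Σcross = 1034.0000 → A = |Σcross|/2 = 517.0000 mm²
Σ(r_i+r_j)·cross = 29908.3750 → first moment M = |Σ|/6 = 4984.7292
R_c = M/A = 4984.7292/517.0000 = 9.6416 mm
θ = 232° = 4.049164 rad
V = θ·R_c·A = 4.049164·9.6416·517.0000 = 20183.985 mm³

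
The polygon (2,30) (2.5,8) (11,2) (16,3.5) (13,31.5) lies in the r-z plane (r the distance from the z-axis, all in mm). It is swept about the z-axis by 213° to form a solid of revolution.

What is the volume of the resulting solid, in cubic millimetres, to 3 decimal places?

Profile (r,z), 5 vertices: (2,30) (2.5,8) (11,2) (16,3.5) (13,31.5)
edge 0: (2,30)→(2.5,8)  cross = 2·8 − 2.5·30 = -59.0000; (r_i+r_j)·cross = 4.5·-59.0000 = -265.5000
edge 1: (2.5,8)→(11,2)  cross = 2.5·2 − 11·8 = -83.0000; (r_i+r_j)·cross = 13.5·-83.0000 = -1120.5000
edge 2: (11,2)→(16,3.5)  cross = 11·3.5 − 16·2 = 6.5000; (r_i+r_j)·cross = 27·6.5000 = 175.5000
edge 3: (16,3.5)→(13,31.5)  cross = 16·31.5 − 13·3.5 = 458.5000; (r_i+r_j)·cross = 29·458.5000 = 13296.5000
edge 4: (13,31.5)→(2,30)  cross = 13·30 − 2·31.5 = 327.0000; (r_i+r_j)·cross = 15·327.0000 = 4905.0000
Σcross = 650.0000 → A = |Σcross|/2 = 325.0000 mm²
Σ(r_i+r_j)·cross = 16991.0000 → first moment M = |Σ|/6 = 2831.8333
R_c = M/A = 2831.8333/325.0000 = 8.7133 mm
θ = 213° = 3.717551 rad
V = θ·R_c·A = 3.717551·8.7133·325.0000 = 10527.486 mm³

Volume = 10527.486 mm³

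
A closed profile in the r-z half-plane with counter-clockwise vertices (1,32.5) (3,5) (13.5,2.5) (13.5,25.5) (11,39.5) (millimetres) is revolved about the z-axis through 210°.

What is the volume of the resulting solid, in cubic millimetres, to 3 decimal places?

Profile (r,z), 5 vertices: (1,32.5) (3,5) (13.5,2.5) (13.5,25.5) (11,39.5)
edge 0: (1,32.5)→(3,5)  cross = 1·5 − 3·32.5 = -92.5000; (r_i+r_j)·cross = 4·-92.5000 = -370.0000
edge 1: (3,5)→(13.5,2.5)  cross = 3·2.5 − 13.5·5 = -60.0000; (r_i+r_j)·cross = 16.5·-60.0000 = -990.0000
edge 2: (13.5,2.5)→(13.5,25.5)  cross = 13.5·25.5 − 13.5·2.5 = 310.5000; (r_i+r_j)·cross = 27·310.5000 = 8383.5000
edge 3: (13.5,25.5)→(11,39.5)  cross = 13.5·39.5 − 11·25.5 = 252.7500; (r_i+r_j)·cross = 24.5·252.7500 = 6192.3750
edge 4: (11,39.5)→(1,32.5)  cross = 11·32.5 − 1·39.5 = 318.0000; (r_i+r_j)·cross = 12·318.0000 = 3816.0000
Σcross = 728.7500 → A = |Σcross|/2 = 364.3750 mm²
Σ(r_i+r_j)·cross = 17031.8750 → first moment M = |Σ|/6 = 2838.6458
R_c = M/A = 2838.6458/364.3750 = 7.7905 mm
θ = 210° = 3.665191 rad
V = θ·R_c·A = 3.665191·7.7905·364.3750 = 10404.180 mm³

Volume = 10404.180 mm³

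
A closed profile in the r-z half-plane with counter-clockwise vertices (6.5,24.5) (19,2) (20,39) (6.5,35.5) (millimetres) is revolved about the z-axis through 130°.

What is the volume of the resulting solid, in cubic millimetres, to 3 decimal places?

Volume = 10198.075 mm³

Profile (r,z), 4 vertices: (6.5,24.5) (19,2) (20,39) (6.5,35.5)
edge 0: (6.5,24.5)→(19,2)  cross = 6.5·2 − 19·24.5 = -452.5000; (r_i+r_j)·cross = 25.5·-452.5000 = -11538.7500
edge 1: (19,2)→(20,39)  cross = 19·39 − 20·2 = 701.0000; (r_i+r_j)·cross = 39·701.0000 = 27339.0000
edge 2: (20,39)→(6.5,35.5)  cross = 20·35.5 − 6.5·39 = 456.5000; (r_i+r_j)·cross = 26.5·456.5000 = 12097.2500
edge 3: (6.5,35.5)→(6.5,24.5)  cross = 6.5·24.5 − 6.5·35.5 = -71.5000; (r_i+r_j)·cross = 13·-71.5000 = -929.5000
Σcross = 633.5000 → A = |Σcross|/2 = 316.7500 mm²
Σ(r_i+r_j)·cross = 26968.0000 → first moment M = |Σ|/6 = 4494.6667
R_c = M/A = 4494.6667/316.7500 = 14.1900 mm
θ = 130° = 2.268928 rad
V = θ·R_c·A = 2.268928·14.1900·316.7500 = 10198.075 mm³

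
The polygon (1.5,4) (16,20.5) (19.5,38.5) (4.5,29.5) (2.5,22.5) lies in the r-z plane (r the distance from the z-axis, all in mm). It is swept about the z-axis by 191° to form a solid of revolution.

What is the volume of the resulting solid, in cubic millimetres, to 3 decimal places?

Volume = 9356.522 mm³

Profile (r,z), 5 vertices: (1.5,4) (16,20.5) (19.5,38.5) (4.5,29.5) (2.5,22.5)
edge 0: (1.5,4)→(16,20.5)  cross = 1.5·20.5 − 16·4 = -33.2500; (r_i+r_j)·cross = 17.5·-33.2500 = -581.8750
edge 1: (16,20.5)→(19.5,38.5)  cross = 16·38.5 − 19.5·20.5 = 216.2500; (r_i+r_j)·cross = 35.5·216.2500 = 7676.8750
edge 2: (19.5,38.5)→(4.5,29.5)  cross = 19.5·29.5 − 4.5·38.5 = 402.0000; (r_i+r_j)·cross = 24·402.0000 = 9648.0000
edge 3: (4.5,29.5)→(2.5,22.5)  cross = 4.5·22.5 − 2.5·29.5 = 27.5000; (r_i+r_j)·cross = 7·27.5000 = 192.5000
edge 4: (2.5,22.5)→(1.5,4)  cross = 2.5·4 − 1.5·22.5 = -23.7500; (r_i+r_j)·cross = 4·-23.7500 = -95.0000
Σcross = 588.7500 → A = |Σcross|/2 = 294.3750 mm²
Σ(r_i+r_j)·cross = 16840.5000 → first moment M = |Σ|/6 = 2806.7500
R_c = M/A = 2806.7500/294.3750 = 9.5346 mm
θ = 191° = 3.333579 rad
V = θ·R_c·A = 3.333579·9.5346·294.3750 = 9356.522 mm³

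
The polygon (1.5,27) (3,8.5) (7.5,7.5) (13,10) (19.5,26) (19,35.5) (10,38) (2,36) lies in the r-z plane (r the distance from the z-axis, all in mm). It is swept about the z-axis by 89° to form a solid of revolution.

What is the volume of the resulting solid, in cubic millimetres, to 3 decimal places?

Volume = 6505.821 mm³

Profile (r,z), 8 vertices: (1.5,27) (3,8.5) (7.5,7.5) (13,10) (19.5,26) (19,35.5) (10,38) (2,36)
edge 0: (1.5,27)→(3,8.5)  cross = 1.5·8.5 − 3·27 = -68.2500; (r_i+r_j)·cross = 4.5·-68.2500 = -307.1250
edge 1: (3,8.5)→(7.5,7.5)  cross = 3·7.5 − 7.5·8.5 = -41.2500; (r_i+r_j)·cross = 10.5·-41.2500 = -433.1250
edge 2: (7.5,7.5)→(13,10)  cross = 7.5·10 − 13·7.5 = -22.5000; (r_i+r_j)·cross = 20.5·-22.5000 = -461.2500
edge 3: (13,10)→(19.5,26)  cross = 13·26 − 19.5·10 = 143.0000; (r_i+r_j)·cross = 32.5·143.0000 = 4647.5000
edge 4: (19.5,26)→(19,35.5)  cross = 19.5·35.5 − 19·26 = 198.2500; (r_i+r_j)·cross = 38.5·198.2500 = 7632.6250
edge 5: (19,35.5)→(10,38)  cross = 19·38 − 10·35.5 = 367.0000; (r_i+r_j)·cross = 29·367.0000 = 10643.0000
edge 6: (10,38)→(2,36)  cross = 10·36 − 2·38 = 284.0000; (r_i+r_j)·cross = 12·284.0000 = 3408.0000
edge 7: (2,36)→(1.5,27)  cross = 2·27 − 1.5·36 = 0.0000; (r_i+r_j)·cross = 3.5·0.0000 = 0.0000
Σcross = 860.2500 → A = |Σcross|/2 = 430.1250 mm²
Σ(r_i+r_j)·cross = 25129.6250 → first moment M = |Σ|/6 = 4188.2708
R_c = M/A = 4188.2708/430.1250 = 9.7373 mm
θ = 89° = 1.553343 rad
V = θ·R_c·A = 1.553343·9.7373·430.1250 = 6505.821 mm³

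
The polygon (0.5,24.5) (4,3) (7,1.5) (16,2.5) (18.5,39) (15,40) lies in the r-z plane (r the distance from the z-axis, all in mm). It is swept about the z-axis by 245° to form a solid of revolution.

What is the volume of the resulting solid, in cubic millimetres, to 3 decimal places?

Volume = 21210.934 mm³

Profile (r,z), 6 vertices: (0.5,24.5) (4,3) (7,1.5) (16,2.5) (18.5,39) (15,40)
edge 0: (0.5,24.5)→(4,3)  cross = 0.5·3 − 4·24.5 = -96.5000; (r_i+r_j)·cross = 4.5·-96.5000 = -434.2500
edge 1: (4,3)→(7,1.5)  cross = 4·1.5 − 7·3 = -15.0000; (r_i+r_j)·cross = 11·-15.0000 = -165.0000
edge 2: (7,1.5)→(16,2.5)  cross = 7·2.5 − 16·1.5 = -6.5000; (r_i+r_j)·cross = 23·-6.5000 = -149.5000
edge 3: (16,2.5)→(18.5,39)  cross = 16·39 − 18.5·2.5 = 577.7500; (r_i+r_j)·cross = 34.5·577.7500 = 19932.3750
edge 4: (18.5,39)→(15,40)  cross = 18.5·40 − 15·39 = 155.0000; (r_i+r_j)·cross = 33.5·155.0000 = 5192.5000
edge 5: (15,40)→(0.5,24.5)  cross = 15·24.5 − 0.5·40 = 347.5000; (r_i+r_j)·cross = 15.5·347.5000 = 5386.2500
Σcross = 962.2500 → A = |Σcross|/2 = 481.1250 mm²
Σ(r_i+r_j)·cross = 29762.3750 → first moment M = |Σ|/6 = 4960.3958
R_c = M/A = 4960.3958/481.1250 = 10.3100 mm
θ = 245° = 4.276057 rad
V = θ·R_c·A = 4.276057·10.3100·481.1250 = 21210.934 mm³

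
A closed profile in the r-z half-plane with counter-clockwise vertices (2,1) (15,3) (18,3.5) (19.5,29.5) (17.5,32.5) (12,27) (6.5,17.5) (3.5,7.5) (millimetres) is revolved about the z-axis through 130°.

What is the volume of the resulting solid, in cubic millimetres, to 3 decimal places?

Volume = 9220.120 mm³

Profile (r,z), 8 vertices: (2,1) (15,3) (18,3.5) (19.5,29.5) (17.5,32.5) (12,27) (6.5,17.5) (3.5,7.5)
edge 0: (2,1)→(15,3)  cross = 2·3 − 15·1 = -9.0000; (r_i+r_j)·cross = 17·-9.0000 = -153.0000
edge 1: (15,3)→(18,3.5)  cross = 15·3.5 − 18·3 = -1.5000; (r_i+r_j)·cross = 33·-1.5000 = -49.5000
edge 2: (18,3.5)→(19.5,29.5)  cross = 18·29.5 − 19.5·3.5 = 462.7500; (r_i+r_j)·cross = 37.5·462.7500 = 17353.1250
edge 3: (19.5,29.5)→(17.5,32.5)  cross = 19.5·32.5 − 17.5·29.5 = 117.5000; (r_i+r_j)·cross = 37·117.5000 = 4347.5000
edge 4: (17.5,32.5)→(12,27)  cross = 17.5·27 − 12·32.5 = 82.5000; (r_i+r_j)·cross = 29.5·82.5000 = 2433.7500
edge 5: (12,27)→(6.5,17.5)  cross = 12·17.5 − 6.5·27 = 34.5000; (r_i+r_j)·cross = 18.5·34.5000 = 638.2500
edge 6: (6.5,17.5)→(3.5,7.5)  cross = 6.5·7.5 − 3.5·17.5 = -12.5000; (r_i+r_j)·cross = 10·-12.5000 = -125.0000
edge 7: (3.5,7.5)→(2,1)  cross = 3.5·1 − 2·7.5 = -11.5000; (r_i+r_j)·cross = 5.5·-11.5000 = -63.2500
Σcross = 662.7500 → A = |Σcross|/2 = 331.3750 mm²
Σ(r_i+r_j)·cross = 24381.8750 → first moment M = |Σ|/6 = 4063.6458
R_c = M/A = 4063.6458/331.3750 = 12.2630 mm
θ = 130° = 2.268928 rad
V = θ·R_c·A = 2.268928·12.2630·331.3750 = 9220.120 mm³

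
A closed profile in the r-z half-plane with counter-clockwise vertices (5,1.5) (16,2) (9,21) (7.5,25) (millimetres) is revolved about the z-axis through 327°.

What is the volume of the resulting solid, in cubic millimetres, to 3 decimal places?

Profile (r,z), 4 vertices: (5,1.5) (16,2) (9,21) (7.5,25)
edge 0: (5,1.5)→(16,2)  cross = 5·2 − 16·1.5 = -14.0000; (r_i+r_j)·cross = 21·-14.0000 = -294.0000
edge 1: (16,2)→(9,21)  cross = 16·21 − 9·2 = 318.0000; (r_i+r_j)·cross = 25·318.0000 = 7950.0000
edge 2: (9,21)→(7.5,25)  cross = 9·25 − 7.5·21 = 67.5000; (r_i+r_j)·cross = 16.5·67.5000 = 1113.7500
edge 3: (7.5,25)→(5,1.5)  cross = 7.5·1.5 − 5·25 = -113.7500; (r_i+r_j)·cross = 12.5·-113.7500 = -1421.8750
Σcross = 257.7500 → A = |Σcross|/2 = 128.8750 mm²
Σ(r_i+r_j)·cross = 7347.8750 → first moment M = |Σ|/6 = 1224.6458
R_c = M/A = 1224.6458/128.8750 = 9.5026 mm
θ = 327° = 5.707227 rad
V = θ·R_c·A = 5.707227·9.5026·128.8750 = 6989.331 mm³

Volume = 6989.331 mm³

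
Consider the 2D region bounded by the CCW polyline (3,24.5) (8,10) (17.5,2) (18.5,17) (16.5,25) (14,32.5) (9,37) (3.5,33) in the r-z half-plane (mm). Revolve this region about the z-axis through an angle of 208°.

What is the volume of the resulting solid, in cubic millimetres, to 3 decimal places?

Profile (r,z), 8 vertices: (3,24.5) (8,10) (17.5,2) (18.5,17) (16.5,25) (14,32.5) (9,37) (3.5,33)
edge 0: (3,24.5)→(8,10)  cross = 3·10 − 8·24.5 = -166.0000; (r_i+r_j)·cross = 11·-166.0000 = -1826.0000
edge 1: (8,10)→(17.5,2)  cross = 8·2 − 17.5·10 = -159.0000; (r_i+r_j)·cross = 25.5·-159.0000 = -4054.5000
edge 2: (17.5,2)→(18.5,17)  cross = 17.5·17 − 18.5·2 = 260.5000; (r_i+r_j)·cross = 36·260.5000 = 9378.0000
edge 3: (18.5,17)→(16.5,25)  cross = 18.5·25 − 16.5·17 = 182.0000; (r_i+r_j)·cross = 35·182.0000 = 6370.0000
edge 4: (16.5,25)→(14,32.5)  cross = 16.5·32.5 − 14·25 = 186.2500; (r_i+r_j)·cross = 30.5·186.2500 = 5680.6250
edge 5: (14,32.5)→(9,37)  cross = 14·37 − 9·32.5 = 225.5000; (r_i+r_j)·cross = 23·225.5000 = 5186.5000
edge 6: (9,37)→(3.5,33)  cross = 9·33 − 3.5·37 = 167.5000; (r_i+r_j)·cross = 12.5·167.5000 = 2093.7500
edge 7: (3.5,33)→(3,24.5)  cross = 3.5·24.5 − 3·33 = -13.2500; (r_i+r_j)·cross = 6.5·-13.2500 = -86.1250
Σcross = 683.5000 → A = |Σcross|/2 = 341.7500 mm²
Σ(r_i+r_j)·cross = 22742.2500 → first moment M = |Σ|/6 = 3790.3750
R_c = M/A = 3790.3750/341.7500 = 11.0911 mm
θ = 208° = 3.630285 rad
V = θ·R_c·A = 3.630285·11.0911·341.7500 = 13760.141 mm³

Volume = 13760.141 mm³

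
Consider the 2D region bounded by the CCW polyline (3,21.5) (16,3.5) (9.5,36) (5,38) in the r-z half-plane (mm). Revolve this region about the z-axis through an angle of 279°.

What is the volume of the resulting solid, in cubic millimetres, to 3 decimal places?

Volume = 8177.562 mm³

Profile (r,z), 4 vertices: (3,21.5) (16,3.5) (9.5,36) (5,38)
edge 0: (3,21.5)→(16,3.5)  cross = 3·3.5 − 16·21.5 = -333.5000; (r_i+r_j)·cross = 19·-333.5000 = -6336.5000
edge 1: (16,3.5)→(9.5,36)  cross = 16·36 − 9.5·3.5 = 542.7500; (r_i+r_j)·cross = 25.5·542.7500 = 13840.1250
edge 2: (9.5,36)→(5,38)  cross = 9.5·38 − 5·36 = 181.0000; (r_i+r_j)·cross = 14.5·181.0000 = 2624.5000
edge 3: (5,38)→(3,21.5)  cross = 5·21.5 − 3·38 = -6.5000; (r_i+r_j)·cross = 8·-6.5000 = -52.0000
Σcross = 383.7500 → A = |Σcross|/2 = 191.8750 mm²
Σ(r_i+r_j)·cross = 10076.1250 → first moment M = |Σ|/6 = 1679.3542
R_c = M/A = 1679.3542/191.8750 = 8.7523 mm
θ = 279° = 4.869469 rad
V = θ·R_c·A = 4.869469·8.7523·191.8750 = 8177.562 mm³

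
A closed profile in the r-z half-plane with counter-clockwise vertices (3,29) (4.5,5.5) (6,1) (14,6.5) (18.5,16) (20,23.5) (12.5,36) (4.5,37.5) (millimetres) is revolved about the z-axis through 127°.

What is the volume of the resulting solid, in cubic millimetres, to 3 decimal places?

Volume = 9730.134 mm³

Profile (r,z), 8 vertices: (3,29) (4.5,5.5) (6,1) (14,6.5) (18.5,16) (20,23.5) (12.5,36) (4.5,37.5)
edge 0: (3,29)→(4.5,5.5)  cross = 3·5.5 − 4.5·29 = -114.0000; (r_i+r_j)·cross = 7.5·-114.0000 = -855.0000
edge 1: (4.5,5.5)→(6,1)  cross = 4.5·1 − 6·5.5 = -28.5000; (r_i+r_j)·cross = 10.5·-28.5000 = -299.2500
edge 2: (6,1)→(14,6.5)  cross = 6·6.5 − 14·1 = 25.0000; (r_i+r_j)·cross = 20·25.0000 = 500.0000
edge 3: (14,6.5)→(18.5,16)  cross = 14·16 − 18.5·6.5 = 103.7500; (r_i+r_j)·cross = 32.5·103.7500 = 3371.8750
edge 4: (18.5,16)→(20,23.5)  cross = 18.5·23.5 − 20·16 = 114.7500; (r_i+r_j)·cross = 38.5·114.7500 = 4417.8750
edge 5: (20,23.5)→(12.5,36)  cross = 20·36 − 12.5·23.5 = 426.2500; (r_i+r_j)·cross = 32.5·426.2500 = 13853.1250
edge 6: (12.5,36)→(4.5,37.5)  cross = 12.5·37.5 − 4.5·36 = 306.7500; (r_i+r_j)·cross = 17·306.7500 = 5214.7500
edge 7: (4.5,37.5)→(3,29)  cross = 4.5·29 − 3·37.5 = 18.0000; (r_i+r_j)·cross = 7.5·18.0000 = 135.0000
Σcross = 852.0000 → A = |Σcross|/2 = 426.0000 mm²
Σ(r_i+r_j)·cross = 26338.3750 → first moment M = |Σ|/6 = 4389.7292
R_c = M/A = 4389.7292/426.0000 = 10.3045 mm
θ = 127° = 2.216568 rad
V = θ·R_c·A = 2.216568·10.3045·426.0000 = 9730.134 mm³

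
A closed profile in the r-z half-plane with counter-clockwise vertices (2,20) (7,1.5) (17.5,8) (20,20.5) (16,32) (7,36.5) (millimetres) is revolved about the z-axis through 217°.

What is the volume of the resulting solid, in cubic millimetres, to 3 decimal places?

Volume = 17083.539 mm³

Profile (r,z), 6 vertices: (2,20) (7,1.5) (17.5,8) (20,20.5) (16,32) (7,36.5)
edge 0: (2,20)→(7,1.5)  cross = 2·1.5 − 7·20 = -137.0000; (r_i+r_j)·cross = 9·-137.0000 = -1233.0000
edge 1: (7,1.5)→(17.5,8)  cross = 7·8 − 17.5·1.5 = 29.7500; (r_i+r_j)·cross = 24.5·29.7500 = 728.8750
edge 2: (17.5,8)→(20,20.5)  cross = 17.5·20.5 − 20·8 = 198.7500; (r_i+r_j)·cross = 37.5·198.7500 = 7453.1250
edge 3: (20,20.5)→(16,32)  cross = 20·32 − 16·20.5 = 312.0000; (r_i+r_j)·cross = 36·312.0000 = 11232.0000
edge 4: (16,32)→(7,36.5)  cross = 16·36.5 − 7·32 = 360.0000; (r_i+r_j)·cross = 23·360.0000 = 8280.0000
edge 5: (7,36.5)→(2,20)  cross = 7·20 − 2·36.5 = 67.0000; (r_i+r_j)·cross = 9·67.0000 = 603.0000
Σcross = 830.5000 → A = |Σcross|/2 = 415.2500 mm²
Σ(r_i+r_j)·cross = 27064.0000 → first moment M = |Σ|/6 = 4510.6667
R_c = M/A = 4510.6667/415.2500 = 10.8625 mm
θ = 217° = 3.787364 rad
V = θ·R_c·A = 3.787364·10.8625·415.2500 = 17083.539 mm³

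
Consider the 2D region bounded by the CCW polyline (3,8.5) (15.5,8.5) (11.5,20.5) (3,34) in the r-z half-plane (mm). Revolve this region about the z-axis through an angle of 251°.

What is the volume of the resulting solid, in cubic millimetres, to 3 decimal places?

Profile (r,z), 4 vertices: (3,8.5) (15.5,8.5) (11.5,20.5) (3,34)
edge 0: (3,8.5)→(15.5,8.5)  cross = 3·8.5 − 15.5·8.5 = -106.2500; (r_i+r_j)·cross = 18.5·-106.2500 = -1965.6250
edge 1: (15.5,8.5)→(11.5,20.5)  cross = 15.5·20.5 − 11.5·8.5 = 220.0000; (r_i+r_j)·cross = 27·220.0000 = 5940.0000
edge 2: (11.5,20.5)→(3,34)  cross = 11.5·34 − 3·20.5 = 329.5000; (r_i+r_j)·cross = 14.5·329.5000 = 4777.7500
edge 3: (3,34)→(3,8.5)  cross = 3·8.5 − 3·34 = -76.5000; (r_i+r_j)·cross = 6·-76.5000 = -459.0000
Σcross = 366.7500 → A = |Σcross|/2 = 183.3750 mm²
Σ(r_i+r_j)·cross = 8293.1250 → first moment M = |Σ|/6 = 1382.1875
R_c = M/A = 1382.1875/183.3750 = 7.5375 mm
θ = 251° = 4.380776 rad
V = θ·R_c·A = 4.380776·7.5375·183.3750 = 6055.054 mm³

Volume = 6055.054 mm³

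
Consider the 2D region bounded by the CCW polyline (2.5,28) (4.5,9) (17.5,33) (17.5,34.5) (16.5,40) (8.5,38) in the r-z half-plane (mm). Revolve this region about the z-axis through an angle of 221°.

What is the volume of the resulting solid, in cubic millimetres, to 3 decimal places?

Volume = 8479.201 mm³

Profile (r,z), 6 vertices: (2.5,28) (4.5,9) (17.5,33) (17.5,34.5) (16.5,40) (8.5,38)
edge 0: (2.5,28)→(4.5,9)  cross = 2.5·9 − 4.5·28 = -103.5000; (r_i+r_j)·cross = 7·-103.5000 = -724.5000
edge 1: (4.5,9)→(17.5,33)  cross = 4.5·33 − 17.5·9 = -9.0000; (r_i+r_j)·cross = 22·-9.0000 = -198.0000
edge 2: (17.5,33)→(17.5,34.5)  cross = 17.5·34.5 − 17.5·33 = 26.2500; (r_i+r_j)·cross = 35·26.2500 = 918.7500
edge 3: (17.5,34.5)→(16.5,40)  cross = 17.5·40 − 16.5·34.5 = 130.7500; (r_i+r_j)·cross = 34·130.7500 = 4445.5000
edge 4: (16.5,40)→(8.5,38)  cross = 16.5·38 − 8.5·40 = 287.0000; (r_i+r_j)·cross = 25·287.0000 = 7175.0000
edge 5: (8.5,38)→(2.5,28)  cross = 8.5·28 − 2.5·38 = 143.0000; (r_i+r_j)·cross = 11·143.0000 = 1573.0000
Σcross = 474.5000 → A = |Σcross|/2 = 237.2500 mm²
Σ(r_i+r_j)·cross = 13189.7500 → first moment M = |Σ|/6 = 2198.2917
R_c = M/A = 2198.2917/237.2500 = 9.2657 mm
θ = 221° = 3.857178 rad
V = θ·R_c·A = 3.857178·9.2657·237.2500 = 8479.201 mm³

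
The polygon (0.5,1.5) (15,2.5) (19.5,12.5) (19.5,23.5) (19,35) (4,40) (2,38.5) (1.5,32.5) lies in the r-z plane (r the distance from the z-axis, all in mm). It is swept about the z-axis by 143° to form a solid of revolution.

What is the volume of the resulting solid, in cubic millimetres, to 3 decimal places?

Profile (r,z), 8 vertices: (0.5,1.5) (15,2.5) (19.5,12.5) (19.5,23.5) (19,35) (4,40) (2,38.5) (1.5,32.5)
edge 0: (0.5,1.5)→(15,2.5)  cross = 0.5·2.5 − 15·1.5 = -21.2500; (r_i+r_j)·cross = 15.5·-21.2500 = -329.3750
edge 1: (15,2.5)→(19.5,12.5)  cross = 15·12.5 − 19.5·2.5 = 138.7500; (r_i+r_j)·cross = 34.5·138.7500 = 4786.8750
edge 2: (19.5,12.5)→(19.5,23.5)  cross = 19.5·23.5 − 19.5·12.5 = 214.5000; (r_i+r_j)·cross = 39·214.5000 = 8365.5000
edge 3: (19.5,23.5)→(19,35)  cross = 19.5·35 − 19·23.5 = 236.0000; (r_i+r_j)·cross = 38.5·236.0000 = 9086.0000
edge 4: (19,35)→(4,40)  cross = 19·40 − 4·35 = 620.0000; (r_i+r_j)·cross = 23·620.0000 = 14260.0000
edge 5: (4,40)→(2,38.5)  cross = 4·38.5 − 2·40 = 74.0000; (r_i+r_j)·cross = 6·74.0000 = 444.0000
edge 6: (2,38.5)→(1.5,32.5)  cross = 2·32.5 − 1.5·38.5 = 7.2500; (r_i+r_j)·cross = 3.5·7.2500 = 25.3750
edge 7: (1.5,32.5)→(0.5,1.5)  cross = 1.5·1.5 − 0.5·32.5 = -14.0000; (r_i+r_j)·cross = 2·-14.0000 = -28.0000
Σcross = 1255.2500 → A = |Σcross|/2 = 627.6250 mm²
Σ(r_i+r_j)·cross = 36610.3750 → first moment M = |Σ|/6 = 6101.7292
R_c = M/A = 6101.7292/627.6250 = 9.7219 mm
θ = 143° = 2.495821 rad
V = θ·R_c·A = 2.495821·9.7219·627.6250 = 15228.823 mm³

Volume = 15228.823 mm³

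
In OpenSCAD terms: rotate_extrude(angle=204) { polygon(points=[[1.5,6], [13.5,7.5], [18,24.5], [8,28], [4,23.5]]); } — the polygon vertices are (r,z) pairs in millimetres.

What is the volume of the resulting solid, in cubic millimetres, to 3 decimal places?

Profile (r,z), 5 vertices: (1.5,6) (13.5,7.5) (18,24.5) (8,28) (4,23.5)
edge 0: (1.5,6)→(13.5,7.5)  cross = 1.5·7.5 − 13.5·6 = -69.7500; (r_i+r_j)·cross = 15·-69.7500 = -1046.2500
edge 1: (13.5,7.5)→(18,24.5)  cross = 13.5·24.5 − 18·7.5 = 195.7500; (r_i+r_j)·cross = 31.5·195.7500 = 6166.1250
edge 2: (18,24.5)→(8,28)  cross = 18·28 − 8·24.5 = 308.0000; (r_i+r_j)·cross = 26·308.0000 = 8008.0000
edge 3: (8,28)→(4,23.5)  cross = 8·23.5 − 4·28 = 76.0000; (r_i+r_j)·cross = 12·76.0000 = 912.0000
edge 4: (4,23.5)→(1.5,6)  cross = 4·6 − 1.5·23.5 = -11.2500; (r_i+r_j)·cross = 5.5·-11.2500 = -61.8750
Σcross = 498.7500 → A = |Σcross|/2 = 249.3750 mm²
Σ(r_i+r_j)·cross = 13978.0000 → first moment M = |Σ|/6 = 2329.6667
R_c = M/A = 2329.6667/249.3750 = 9.3420 mm
θ = 204° = 3.560472 rad
V = θ·R_c·A = 3.560472·9.3420·249.3750 = 8294.712 mm³

Volume = 8294.712 mm³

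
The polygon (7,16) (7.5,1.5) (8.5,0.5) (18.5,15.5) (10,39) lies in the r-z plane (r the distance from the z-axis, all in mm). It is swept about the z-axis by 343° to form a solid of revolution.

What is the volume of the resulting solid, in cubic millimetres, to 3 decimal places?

Profile (r,z), 5 vertices: (7,16) (7.5,1.5) (8.5,0.5) (18.5,15.5) (10,39)
edge 0: (7,16)→(7.5,1.5)  cross = 7·1.5 − 7.5·16 = -109.5000; (r_i+r_j)·cross = 14.5·-109.5000 = -1587.7500
edge 1: (7.5,1.5)→(8.5,0.5)  cross = 7.5·0.5 − 8.5·1.5 = -9.0000; (r_i+r_j)·cross = 16·-9.0000 = -144.0000
edge 2: (8.5,0.5)→(18.5,15.5)  cross = 8.5·15.5 − 18.5·0.5 = 122.5000; (r_i+r_j)·cross = 27·122.5000 = 3307.5000
edge 3: (18.5,15.5)→(10,39)  cross = 18.5·39 − 10·15.5 = 566.5000; (r_i+r_j)·cross = 28.5·566.5000 = 16145.2500
edge 4: (10,39)→(7,16)  cross = 10·16 − 7·39 = -113.0000; (r_i+r_j)·cross = 17·-113.0000 = -1921.0000
Σcross = 457.5000 → A = |Σcross|/2 = 228.7500 mm²
Σ(r_i+r_j)·cross = 15800.0000 → first moment M = |Σ|/6 = 2633.3333
R_c = M/A = 2633.3333/228.7500 = 11.5118 mm
θ = 343° = 5.986479 rad
V = θ·R_c·A = 5.986479·11.5118·228.7500 = 15764.396 mm³

Volume = 15764.396 mm³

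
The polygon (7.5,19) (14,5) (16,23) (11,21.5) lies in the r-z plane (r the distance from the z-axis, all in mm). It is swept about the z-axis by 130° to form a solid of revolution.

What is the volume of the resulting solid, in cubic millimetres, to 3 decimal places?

Profile (r,z), 4 vertices: (7.5,19) (14,5) (16,23) (11,21.5)
edge 0: (7.5,19)→(14,5)  cross = 7.5·5 − 14·19 = -228.5000; (r_i+r_j)·cross = 21.5·-228.5000 = -4912.7500
edge 1: (14,5)→(16,23)  cross = 14·23 − 16·5 = 242.0000; (r_i+r_j)·cross = 30·242.0000 = 7260.0000
edge 2: (16,23)→(11,21.5)  cross = 16·21.5 − 11·23 = 91.0000; (r_i+r_j)·cross = 27·91.0000 = 2457.0000
edge 3: (11,21.5)→(7.5,19)  cross = 11·19 − 7.5·21.5 = 47.7500; (r_i+r_j)·cross = 18.5·47.7500 = 883.3750
Σcross = 152.2500 → A = |Σcross|/2 = 76.1250 mm²
Σ(r_i+r_j)·cross = 5687.6250 → first moment M = |Σ|/6 = 947.9375
R_c = M/A = 947.9375/76.1250 = 12.4524 mm
θ = 130° = 2.268928 rad
V = θ·R_c·A = 2.268928·12.4524·76.1250 = 2150.802 mm³

Volume = 2150.802 mm³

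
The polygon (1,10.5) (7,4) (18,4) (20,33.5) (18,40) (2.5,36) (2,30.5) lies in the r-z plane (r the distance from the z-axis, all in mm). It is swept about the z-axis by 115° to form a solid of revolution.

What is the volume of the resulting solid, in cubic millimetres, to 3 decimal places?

Profile (r,z), 7 vertices: (1,10.5) (7,4) (18,4) (20,33.5) (18,40) (2.5,36) (2,30.5)
edge 0: (1,10.5)→(7,4)  cross = 1·4 − 7·10.5 = -69.5000; (r_i+r_j)·cross = 8·-69.5000 = -556.0000
edge 1: (7,4)→(18,4)  cross = 7·4 − 18·4 = -44.0000; (r_i+r_j)·cross = 25·-44.0000 = -1100.0000
edge 2: (18,4)→(20,33.5)  cross = 18·33.5 − 20·4 = 523.0000; (r_i+r_j)·cross = 38·523.0000 = 19874.0000
edge 3: (20,33.5)→(18,40)  cross = 20·40 − 18·33.5 = 197.0000; (r_i+r_j)·cross = 38·197.0000 = 7486.0000
edge 4: (18,40)→(2.5,36)  cross = 18·36 − 2.5·40 = 548.0000; (r_i+r_j)·cross = 20.5·548.0000 = 11234.0000
edge 5: (2.5,36)→(2,30.5)  cross = 2.5·30.5 − 2·36 = 4.2500; (r_i+r_j)·cross = 4.5·4.2500 = 19.1250
edge 6: (2,30.5)→(1,10.5)  cross = 2·10.5 − 1·30.5 = -9.5000; (r_i+r_j)·cross = 3·-9.5000 = -28.5000
Σcross = 1149.2500 → A = |Σcross|/2 = 574.6250 mm²
Σ(r_i+r_j)·cross = 36928.6250 → first moment M = |Σ|/6 = 6154.7708
R_c = M/A = 6154.7708/574.6250 = 10.7109 mm
θ = 115° = 2.007129 rad
V = θ·R_c·A = 2.007129·10.7109·574.6250 = 12353.417 mm³

Volume = 12353.417 mm³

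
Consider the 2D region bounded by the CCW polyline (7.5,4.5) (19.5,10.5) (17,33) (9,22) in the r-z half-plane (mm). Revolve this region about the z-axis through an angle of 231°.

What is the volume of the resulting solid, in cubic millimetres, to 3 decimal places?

Profile (r,z), 4 vertices: (7.5,4.5) (19.5,10.5) (17,33) (9,22)
edge 0: (7.5,4.5)→(19.5,10.5)  cross = 7.5·10.5 − 19.5·4.5 = -9.0000; (r_i+r_j)·cross = 27·-9.0000 = -243.0000
edge 1: (19.5,10.5)→(17,33)  cross = 19.5·33 − 17·10.5 = 465.0000; (r_i+r_j)·cross = 36.5·465.0000 = 16972.5000
edge 2: (17,33)→(9,22)  cross = 17·22 − 9·33 = 77.0000; (r_i+r_j)·cross = 26·77.0000 = 2002.0000
edge 3: (9,22)→(7.5,4.5)  cross = 9·4.5 − 7.5·22 = -124.5000; (r_i+r_j)·cross = 16.5·-124.5000 = -2054.2500
Σcross = 408.5000 → A = |Σcross|/2 = 204.2500 mm²
Σ(r_i+r_j)·cross = 16677.2500 → first moment M = |Σ|/6 = 2779.5417
R_c = M/A = 2779.5417/204.2500 = 13.6085 mm
θ = 231° = 4.031711 rad
V = θ·R_c·A = 4.031711·13.6085·204.2500 = 11206.308 mm³

Volume = 11206.308 mm³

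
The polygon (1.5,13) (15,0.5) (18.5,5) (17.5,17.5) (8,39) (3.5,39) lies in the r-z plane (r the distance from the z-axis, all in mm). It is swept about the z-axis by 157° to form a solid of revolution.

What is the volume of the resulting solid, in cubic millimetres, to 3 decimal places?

Profile (r,z), 6 vertices: (1.5,13) (15,0.5) (18.5,5) (17.5,17.5) (8,39) (3.5,39)
edge 0: (1.5,13)→(15,0.5)  cross = 1.5·0.5 − 15·13 = -194.2500; (r_i+r_j)·cross = 16.5·-194.2500 = -3205.1250
edge 1: (15,0.5)→(18.5,5)  cross = 15·5 − 18.5·0.5 = 65.7500; (r_i+r_j)·cross = 33.5·65.7500 = 2202.6250
edge 2: (18.5,5)→(17.5,17.5)  cross = 18.5·17.5 − 17.5·5 = 236.2500; (r_i+r_j)·cross = 36·236.2500 = 8505.0000
edge 3: (17.5,17.5)→(8,39)  cross = 17.5·39 − 8·17.5 = 542.5000; (r_i+r_j)·cross = 25.5·542.5000 = 13833.7500
edge 4: (8,39)→(3.5,39)  cross = 8·39 − 3.5·39 = 175.5000; (r_i+r_j)·cross = 11.5·175.5000 = 2018.2500
edge 5: (3.5,39)→(1.5,13)  cross = 3.5·13 − 1.5·39 = -13.0000; (r_i+r_j)·cross = 5·-13.0000 = -65.0000
Σcross = 812.7500 → A = |Σcross|/2 = 406.3750 mm²
Σ(r_i+r_j)·cross = 23289.5000 → first moment M = |Σ|/6 = 3881.5833
R_c = M/A = 3881.5833/406.3750 = 9.5517 mm
θ = 157° = 2.740167 rad
V = θ·R_c·A = 2.740167·9.5517·406.3750 = 10636.186 mm³

Volume = 10636.186 mm³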